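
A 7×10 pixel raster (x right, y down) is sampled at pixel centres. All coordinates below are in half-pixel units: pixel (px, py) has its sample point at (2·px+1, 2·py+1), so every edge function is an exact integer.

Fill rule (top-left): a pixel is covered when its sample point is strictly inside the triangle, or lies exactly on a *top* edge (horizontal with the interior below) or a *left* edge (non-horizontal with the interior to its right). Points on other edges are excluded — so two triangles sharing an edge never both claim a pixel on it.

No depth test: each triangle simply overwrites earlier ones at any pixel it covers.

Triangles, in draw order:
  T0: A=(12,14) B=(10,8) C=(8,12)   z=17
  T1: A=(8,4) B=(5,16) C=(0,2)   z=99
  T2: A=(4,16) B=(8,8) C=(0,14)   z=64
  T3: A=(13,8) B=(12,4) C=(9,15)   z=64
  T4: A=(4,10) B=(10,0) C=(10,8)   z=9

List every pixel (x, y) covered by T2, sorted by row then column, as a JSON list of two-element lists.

T0:
  2·area = 20  (B↔C swapped to make it positive)
  edge (12, 14)→(8, 12): d=(-4,-2) top-left  bias=+0
  edge (8, 12)→(10, 8): d=(2,-4) top-left  bias=+0
  edge (10, 8)→(12, 14): d=(2,6) right/bottom  bias=-1
    (4,2)@(9, 5): e=[30,-10,0] → ·  [on edge]
    (4,5)@(9, 11): e=[6,2,12] → #
    (5,5)@(11, 11): e=[10,10,0] → ·  [on edge]
    (4,6)@(9, 13): e=[-2,6,16] → ·
    (5,6)@(11, 13): e=[2,14,4] → #
    (6,6)@(13, 13): e=[6,22,-8] → ·
    (5,7)@(11, 15): e=[-6,18,8] → ·
    (6,8)@(13, 17): e=[-10,30,0] → ·  [on edge]
  covered (2 px):
    · · · · · · ·
    · · · · · · ·
    · · · · · · ·
    · · · · · · ·
    · · · · · · ·
    · · · · # · ·
    · · · · · # ·
    · · · · · · ·
    · · · · · · ·
    · · · · · · ·
T1:
  2·area = 102
  edge (8, 4)→(5, 16): d=(-3,12) right/bottom  bias=-1
  edge (5, 16)→(0, 2): d=(-5,-14) top-left  bias=+0
  edge (0, 2)→(8, 4): d=(8,2) right/bottom  bias=-1
    (0,1)@(1, 3): e=[87,9,6] → #
    (1,1)@(3, 3): e=[63,37,2] → #
    (2,1)@(5, 3): e=[39,65,-2] → ·
    (0,2)@(1, 5): e=[81,-1,22] → ·
    (1,2)@(3, 5): e=[57,27,18] → #
    (2,2)@(5, 5): e=[33,55,14] → #
    (3,2)@(7, 5): e=[9,83,10] → #
    (4,2)@(9, 5): e=[-15,111,6] → ·
    (1,3)@(3, 7): e=[51,17,34] → #
    (4,3)@(9, 7): e=[-21,101,22] → ·
    (1,4)@(3, 9): e=[45,7,50] → #
    (3,4)@(7, 9): e=[-3,63,42] → ·
  covered (13 px):
    · · · · · · ·
    # # · · · · ·
    · # # # · · ·
    · # # # · · ·
    · # # · · · ·
    · · # · · · ·
    · · # · · · ·
    · · # · · · ·
    · · · · · · ·
    · · · · · · ·
T2:
  2·area = 40  (B↔C swapped to make it positive)
  edge (4, 16)→(0, 14): d=(-4,-2) top-left  bias=+0
  edge (0, 14)→(8, 8): d=(8,-6) top-left  bias=+0
  edge (8, 8)→(4, 16): d=(-4,8) right/bottom  bias=-1
    (3,4)@(7, 9): e=[34,2,4] → #
    (4,4)@(9, 9): e=[38,14,-12] → ·
    (2,5)@(5, 11): e=[22,6,12] → #
    (3,5)@(7, 11): e=[26,18,-4] → ·
    (1,6)@(3, 13): e=[10,10,20] → #
    (3,6)@(7, 13): e=[18,34,-12] → ·
    (1,7)@(3, 15): e=[2,26,12] → #
    (2,7)@(5, 15): e=[6,38,-4] → ·
    (1,8)@(3, 17): e=[-6,42,4] → ·
  covered (5 px):
    · · · · · · ·
    · · · · · · ·
    · · · · · · ·
    · · · · · · ·
    · · · # · · ·
    · · # · · · ·
    · # # · · · ·
    · # · · · · ·
    · · · · · · ·
    · · · · · · ·
T3:
  2·area = 23  (B↔C swapped to make it positive)
  edge (13, 8)→(9, 15): d=(-4,7) right/bottom  bias=-1
  edge (9, 15)→(12, 4): d=(3,-11) top-left  bias=+0
  edge (12, 4)→(13, 8): d=(1,4) right/bottom  bias=-1
    (5,4)@(11, 9): e=[10,4,9] → #
    (6,4)@(13, 9): e=[-4,26,1] → ·
    (5,5)@(11, 11): e=[2,10,11] → #
    (6,5)@(13, 11): e=[-12,32,3] → ·
    (5,6)@(11, 13): e=[-6,16,13] → ·
    (4,7)@(9, 15): e=[0,0,23] → ·  [on edge]
  covered (2 px):
    · · · · · · ·
    · · · · · · ·
    · · · · · · ·
    · · · · · · ·
    · · · · · # ·
    · · · · · # ·
    · · · · · · ·
    · · · · · · ·
    · · · · · · ·
    · · · · · · ·
T4:
  2·area = 48
  edge (4, 10)→(10, 0): d=(6,-10) top-left  bias=+0
  edge (10, 0)→(10, 8): d=(0,8) right/bottom  bias=-1
  edge (10, 8)→(4, 10): d=(-6,2) right/bottom  bias=-1
    (4,1)@(9, 3): e=[8,8,32] → #
    (5,1)@(11, 3): e=[28,-8,28] → ·
    (3,2)@(7, 5): e=[0,24,24] → #  [on edge]
    (5,2)@(11, 5): e=[40,-8,16] → ·
    (3,3)@(7, 7): e=[12,24,12] → #
    (5,3)@(11, 7): e=[52,-8,4] → ·
    (6,3)@(13, 7): e=[72,-24,0] → ·  [on edge]
    (2,4)@(5, 9): e=[4,40,4] → #
    (3,4)@(7, 9): e=[24,24,0] → ·  [on edge]
    (4,4)@(9, 9): e=[44,8,-4] → ·
    (0,5)@(1, 11): e=[-24,72,0] → ·  [on edge]
    (2,5)@(5, 11): e=[16,40,-8] → ·
    (0,7)@(1, 15): e=[0,72,-24] → ·  [on edge]
  covered (6 px):
    · · · · · · ·
    · · · · # · ·
    · · · # # · ·
    · · · # # · ·
    · · # · · · ·
    · · · · · · ·
    · · · · · · ·
    · · · · · · ·
    · · · · · · ·
    · · · · · · ·

Answer: [[3,4],[2,5],[1,6],[2,6],[1,7]]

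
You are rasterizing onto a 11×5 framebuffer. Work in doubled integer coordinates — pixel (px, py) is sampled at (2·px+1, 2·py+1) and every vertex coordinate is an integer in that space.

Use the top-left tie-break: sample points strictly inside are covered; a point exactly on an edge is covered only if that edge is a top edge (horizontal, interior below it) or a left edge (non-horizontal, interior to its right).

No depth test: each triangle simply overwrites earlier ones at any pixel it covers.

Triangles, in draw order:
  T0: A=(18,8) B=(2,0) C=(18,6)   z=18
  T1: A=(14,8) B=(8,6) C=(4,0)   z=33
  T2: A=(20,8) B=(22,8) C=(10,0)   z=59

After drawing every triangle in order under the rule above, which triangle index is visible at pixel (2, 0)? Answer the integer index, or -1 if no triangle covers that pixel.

T0:
  2·area = 32
  edge (18, 8)→(2, 0): d=(-16,-8) top-left  bias=+0
  edge (2, 0)→(18, 6): d=(16,6) right/bottom  bias=-1
  edge (18, 6)→(18, 8): d=(0,2) right/bottom  bias=-1
    (4,1)@(9, 3): e=[8,6,18] → X
    (5,1)@(11, 3): e=[24,-6,14] → .
    (4,2)@(9, 5): e=[-24,38,18] → .
    (6,2)@(13, 5): e=[8,14,10] → X
    (7,2)@(15, 5): e=[24,2,6] → X
    (8,2)@(17, 5): e=[40,-10,2] → .
    (6,3)@(13, 7): e=[-24,46,10] → .
    (7,3)@(15, 7): e=[-8,34,6] → .
    (8,3)@(17, 7): e=[8,22,2] → X
    (9,3)@(19, 7): e=[24,10,-2] → .
    (8,4)@(17, 9): e=[-24,54,2] → .
  covered (4 px):
    . . . . . . . . . . .
    . . . . X . . . . . .
    . . . . . . X X . . .
    . . . . . . . . X . .
    . . . . . . . . . . .
T1:
  2·area = 28
  edge (14, 8)→(8, 6): d=(-6,-2) top-left  bias=+0
  edge (8, 6)→(4, 0): d=(-4,-6) top-left  bias=+0
  edge (4, 0)→(14, 8): d=(10,8) right/bottom  bias=-1
    (2,0)@(5, 1): e=[24,2,2] → X
    (3,0)@(7, 1): e=[28,14,-14] → .
    (2,1)@(5, 3): e=[12,-6,22] → .
    (3,1)@(7, 3): e=[16,6,6] → X
    (4,1)@(9, 3): e=[20,18,-10] → .
    (2,2)@(5, 5): e=[0,-14,42] → .  [on edge]
    (3,2)@(7, 5): e=[4,-2,26] → .
    (4,2)@(9, 5): e=[8,10,10] → X
    (5,2)@(11, 5): e=[12,22,-6] → .
    (4,3)@(9, 7): e=[-4,2,30] → .
    (5,3)@(11, 7): e=[0,14,14] → X  [on edge]
    (6,3)@(13, 7): e=[4,26,-2] → .
    (8,4)@(17, 9): e=[0,42,-14] → .  [on edge]
  covered (4 px):
    . . X . . . . . . . .
    . . . X . . . . . . .
    . . . . X . . . . . .
    . . . . . X . . . . .
    . . . . . . . . . . .
T2:
  2·area = 16  (B↔C swapped to make it positive)
  edge (20, 8)→(10, 0): d=(-10,-8) top-left  bias=+0
  edge (10, 0)→(22, 8): d=(12,8) right/bottom  bias=-1
  edge (22, 8)→(20, 8): d=(-2,0) right/bottom  bias=-1
    (8,2)@(17, 5): e=[6,4,6] → X
    (9,2)@(19, 5): e=[22,-12,6] → .
    (8,3)@(17, 7): e=[-14,28,2] → .
    (9,3)@(19, 7): e=[2,12,2] → X
    (10,3)@(21, 7): e=[18,-4,2] → .
    (9,4)@(19, 9): e=[-18,36,-2] → .
  covered (2 px):
    . . . . . . . . . . .
    . . . . . . . . . . .
    . . . . . . . . X . .
    . . . . . . . . . X .
    . . . . . . . . . . .

Z-buffer (winner per pixel, '.' = empty):
  . . 1 . . . . . . . .
  . . . 1 0 . . . . . .
  . . . . 1 . 0 0 2 . .
  . . . . . 1 . . 0 2 .
  . . . . . . . . . . .

Final: 1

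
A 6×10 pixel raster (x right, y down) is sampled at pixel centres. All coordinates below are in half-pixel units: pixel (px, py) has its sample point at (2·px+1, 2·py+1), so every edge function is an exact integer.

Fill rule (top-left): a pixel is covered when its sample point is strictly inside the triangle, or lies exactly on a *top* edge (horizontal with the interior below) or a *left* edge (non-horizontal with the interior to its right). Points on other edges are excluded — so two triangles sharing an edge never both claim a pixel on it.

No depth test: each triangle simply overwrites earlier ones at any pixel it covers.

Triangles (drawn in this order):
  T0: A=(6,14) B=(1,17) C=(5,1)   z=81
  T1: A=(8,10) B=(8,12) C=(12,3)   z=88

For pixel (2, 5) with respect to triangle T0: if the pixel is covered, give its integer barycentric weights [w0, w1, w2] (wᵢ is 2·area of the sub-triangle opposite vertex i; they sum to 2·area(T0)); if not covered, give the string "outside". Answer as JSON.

T0:
  2·area = 68
  edge (6, 14)→(1, 17): d=(-5,3) right/bottom  bias=-1
  edge (1, 17)→(5, 1): d=(4,-16) top-left  bias=+0
  edge (5, 1)→(6, 14): d=(1,13) right/bottom  bias=-1
    (2,0)@(5, 1): e=[68,0,0] → .  [on edge]
    (2,1)@(5, 3): e=[58,8,2] → X
    (3,1)@(7, 3): e=[52,40,-24] → .
    (2,2)@(5, 5): e=[48,16,4] → X
    (3,2)@(7, 5): e=[42,48,-22] → .
    (2,3)@(5, 7): e=[38,24,6] → X
    (3,3)@(7, 7): e=[32,56,-20] → .
    (1,4)@(3, 9): e=[34,0,34] → X  [on edge]
    (3,4)@(7, 9): e=[22,64,-18] → .
    (1,5)@(3, 11): e=[24,8,36] → X
    (3,5)@(7, 11): e=[12,72,-16] → .
    (5,5)@(11, 11): e=[0,136,-68] → .  [on edge]
    (0,8)@(1, 17): e=[0,0,68] → .  [on edge]
  covered (10 px):
    . . . . . .
    . . X . . .
    . . X . . .
    . . X . . .
    . X X . . .
    . X X . . .
    . X X . . .
    . X . . . .
    . . . . . .
    . . . . . .
T1:
  2·area = 8  (B↔C swapped to make it positive)
  edge (8, 10)→(12, 3): d=(4,-7) top-left  bias=+0
  edge (12, 3)→(8, 12): d=(-4,9) right/bottom  bias=-1
  edge (8, 12)→(8, 10): d=(0,-2) top-left  bias=+0
    (5,2)@(11, 5): e=[1,1,6] → X
    (5,3)@(11, 7): e=[9,-7,6] → .
    (4,4)@(9, 9): e=[3,3,2] → X
    (5,4)@(11, 9): e=[17,-15,6] → .
    (4,5)@(9, 11): e=[11,-5,2] → .
  covered (2 px):
    . . . . . .
    . . . . . .
    . . . . . X
    . . . . . .
    . . . . X .
    . . . . . .
    . . . . . .
    . . . . . .
    . . . . . .
    . . . . . .

Answer: [40,10,18]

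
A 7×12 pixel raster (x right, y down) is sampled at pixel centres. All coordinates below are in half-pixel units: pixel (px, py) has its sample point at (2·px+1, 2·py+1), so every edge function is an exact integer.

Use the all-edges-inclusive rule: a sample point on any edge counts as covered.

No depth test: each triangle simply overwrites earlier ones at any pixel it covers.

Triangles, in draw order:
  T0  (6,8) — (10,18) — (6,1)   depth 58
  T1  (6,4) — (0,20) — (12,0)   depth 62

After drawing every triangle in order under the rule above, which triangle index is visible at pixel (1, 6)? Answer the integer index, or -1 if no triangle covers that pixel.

T0:
  2·area = 28  (B↔C swapped to make it positive)
  edge (6, 8)→(6, 1): d=(0,-7) inclusive
  edge (6, 1)→(10, 18): d=(4,17) inclusive
  edge (10, 18)→(6, 8): d=(-4,-10) inclusive
    (3,3)@(7, 7): e=[7,7,14] → █
    (4,3)@(9, 7): e=[21,-27,34] → ·
    (3,4)@(7, 9): e=[7,15,6] → █
    (4,4)@(9, 9): e=[21,-19,26] → ·
    (3,5)@(7, 11): e=[7,23,-2] → ·
    (4,7)@(9, 15): e=[21,5,2] → █
    (5,7)@(11, 15): e=[35,-29,22] → ·
    (4,8)@(9, 17): e=[21,13,-6] → ·
  covered (3 px):
    · · · · · · ·
    · · · · · · ·
    · · · · · · ·
    · · · █ · · ·
    · · · █ · · ·
    · · · · · · ·
    · · · · · · ·
    · · · · █ · ·
    · · · · · · ·
    · · · · · · ·
    · · · · · · ·
    · · · · · · ·
T1:
  2·area = 72  (B↔C swapped to make it positive)
  edge (6, 4)→(12, 0): d=(6,-4) inclusive
  edge (12, 0)→(0, 20): d=(-12,20) inclusive
  edge (0, 20)→(6, 4): d=(6,-16) inclusive
    (5,0)@(11, 1): e=[2,8,62] → █
    (6,0)@(13, 1): e=[10,-32,94] → ·
    (4,1)@(9, 3): e=[6,24,42] → █
    (5,1)@(11, 3): e=[14,-16,74] → ·
    (3,2)@(7, 5): e=[10,40,22] → █
    (4,2)@(9, 5): e=[18,0,54] → █  [on edge]
    (5,2)@(11, 5): e=[26,-40,86] → ·
    (2,3)@(5, 7): e=[14,56,2] → █
    (4,3)@(9, 7): e=[30,-24,66] → ·
    (2,4)@(5, 9): e=[26,32,14] → █
    (3,4)@(7, 9): e=[34,-8,46] → ·
    (2,5)@(5, 11): e=[38,8,26] → █
    (1,7)@(3, 15): e=[54,0,18] → █  [on edge]
  covered (10 px):
    · · · · · █ ·
    · · · · █ · ·
    · · · █ █ · ·
    · · █ █ · · ·
    · · █ · · · ·
    · · █ · · · ·
    · █ · · · · ·
    · █ · · · · ·
    · · · · · · ·
    · · · · · · ·
    · · · · · · ·
    · · · · · · ·

Z-buffer (winner per pixel, '.' = empty):
  . . . . . 1 .
  . . . . 1 . .
  . . . 1 1 . .
  . . 1 1 . . .
  . . 1 0 . . .
  . . 1 . . . .
  . 1 . . . . .
  . 1 . . 0 . .
  . . . . . . .
  . . . . . . .
  . . . . . . .
  . . . . . . .

Final: 1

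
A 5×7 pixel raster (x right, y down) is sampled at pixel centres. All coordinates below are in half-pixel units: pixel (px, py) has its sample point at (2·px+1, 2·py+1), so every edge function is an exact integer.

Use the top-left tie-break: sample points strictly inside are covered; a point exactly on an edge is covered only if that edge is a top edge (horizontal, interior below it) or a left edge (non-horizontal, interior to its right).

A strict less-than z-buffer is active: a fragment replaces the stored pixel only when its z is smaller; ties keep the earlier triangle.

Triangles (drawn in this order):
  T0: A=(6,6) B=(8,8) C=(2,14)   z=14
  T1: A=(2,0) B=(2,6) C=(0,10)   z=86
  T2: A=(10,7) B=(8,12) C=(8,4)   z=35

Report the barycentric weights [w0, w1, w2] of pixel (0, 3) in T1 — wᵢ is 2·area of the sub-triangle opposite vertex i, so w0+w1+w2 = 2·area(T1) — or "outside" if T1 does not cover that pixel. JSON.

T0:
  2·area = 24
  edge (6, 6)→(8, 8): d=(2,2) right/bottom  bias=-1
  edge (8, 8)→(2, 14): d=(-6,6) right/bottom  bias=-1
  edge (2, 14)→(6, 6): d=(4,-8) top-left  bias=+0
    (0,0)@(1, 1): e=[0,84,-60] → .  [on edge]
    (1,1)@(3, 3): e=[0,60,-36] → .  [on edge]
    (2,2)@(5, 5): e=[0,36,-12] → .  [on edge]
    (3,3)@(7, 7): e=[0,12,12] → .  [on edge]
    (4,3)@(9, 7): e=[-4,0,28] → .  [on edge]
    (2,4)@(5, 9): e=[8,12,4] → X
    (3,4)@(7, 9): e=[4,0,20] → .  [on edge]
    (4,4)@(9, 9): e=[0,-12,36] → .  [on edge]
    (2,5)@(5, 11): e=[12,0,12] → .  [on edge]
    (1,6)@(3, 13): e=[20,0,4] → .  [on edge]
  covered (1 px):
    . . . . .
    . . . . .
    . . . . .
    . . . . .
    . . X . .
    . . . . .
    . . . . .
T1:
  2·area = 12
  edge (2, 0)→(2, 6): d=(0,6) right/bottom  bias=-1
  edge (2, 6)→(0, 10): d=(-2,4) right/bottom  bias=-1
  edge (0, 10)→(2, 0): d=(2,-10) top-left  bias=+0
    (0,2)@(1, 5): e=[6,6,0] → X  [on edge]
    (1,2)@(3, 5): e=[-6,-2,20] → .
    (0,3)@(1, 7): e=[6,2,4] → X
    (1,3)@(3, 7): e=[-6,-6,24] → .
    (0,4)@(1, 9): e=[6,-2,8] → .
  covered (2 px):
    . . . . .
    . . . . .
    X . . . .
    X . . . .
    . . . . .
    . . . . .
    . . . . .
T2:
  2·area = 16
  edge (10, 7)→(8, 12): d=(-2,5) right/bottom  bias=-1
  edge (8, 12)→(8, 4): d=(0,-8) top-left  bias=+0
  edge (8, 4)→(10, 7): d=(2,3) right/bottom  bias=-1
    (4,3)@(9, 7): e=[5,8,3] → X
    (4,4)@(9, 9): e=[1,8,7] → X
    (4,5)@(9, 11): e=[-3,8,11] → .
  covered (2 px):
    . . . . .
    . . . . .
    . . . . .
    . . . . X
    . . . . X
    . . . . .
    . . . . .

Answer: [2,4,6]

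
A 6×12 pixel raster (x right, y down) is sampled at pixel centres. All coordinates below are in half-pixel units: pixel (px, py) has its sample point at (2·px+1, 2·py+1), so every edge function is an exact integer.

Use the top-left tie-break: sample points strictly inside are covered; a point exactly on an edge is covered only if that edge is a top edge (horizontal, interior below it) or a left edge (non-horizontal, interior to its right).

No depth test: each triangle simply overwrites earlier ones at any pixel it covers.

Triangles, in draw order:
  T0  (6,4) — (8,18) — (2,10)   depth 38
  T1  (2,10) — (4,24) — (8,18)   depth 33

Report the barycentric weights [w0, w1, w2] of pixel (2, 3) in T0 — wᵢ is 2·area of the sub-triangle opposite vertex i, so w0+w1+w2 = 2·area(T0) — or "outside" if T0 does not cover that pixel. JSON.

T0:
  2·area = 68
  edge (6, 4)→(8, 18): d=(2,14) right/bottom  bias=-1
  edge (8, 18)→(2, 10): d=(-6,-8) top-left  bias=+0
  edge (2, 10)→(6, 4): d=(4,-6) top-left  bias=+0
    (2,3)@(5, 7): e=[20,42,6] → █
    (3,3)@(7, 7): e=[-8,58,18] → ·
    (1,4)@(3, 9): e=[52,14,2] → █
    (3,4)@(7, 9): e=[-4,46,26] → ·
    (1,5)@(3, 11): e=[56,2,10] → █
    (3,5)@(7, 11): e=[0,34,34] → ·  [on edge]
    (1,6)@(3, 13): e=[60,-10,18] → ·
    (2,6)@(5, 13): e=[32,6,30] → █
    (3,6)@(7, 13): e=[4,22,42] → █
    (4,6)@(9, 13): e=[-24,38,54] → ·
    (2,7)@(5, 15): e=[36,-6,38] → ·
    (3,7)@(7, 15): e=[8,10,50] → █
  covered (8 px):
    · · · · · ·
    · · · · · ·
    · · · · · ·
    · · █ · · ·
    · █ █ · · ·
    · █ █ · · ·
    · · █ █ · ·
    · · · █ · ·
    · · · · · ·
    · · · · · ·
    · · · · · ·
    · · · · · ·
T1:
  2·area = 68  (B↔C swapped to make it positive)
  edge (2, 10)→(8, 18): d=(6,8) right/bottom  bias=-1
  edge (8, 18)→(4, 24): d=(-4,6) right/bottom  bias=-1
  edge (4, 24)→(2, 10): d=(-2,-14) top-left  bias=+0
    (0,1)@(1, 3): e=[-34,102,0] → ·  [on edge]
    (1,6)@(3, 13): e=[10,50,8] → █
    (2,6)@(5, 13): e=[-6,38,36] → ·
    (1,7)@(3, 15): e=[22,42,4] → █
    (2,7)@(5, 15): e=[6,30,32] → █
    (3,7)@(7, 15): e=[-10,18,60] → ·
    (1,8)@(3, 17): e=[34,34,0] → █  [on edge]
    (3,8)@(7, 17): e=[2,10,56] → █
    (4,8)@(9, 17): e=[-14,-2,84] → ·
    (1,9)@(3, 19): e=[46,26,-4] → ·
    (2,9)@(5, 19): e=[30,14,24] → █
    (4,9)@(9, 19): e=[-2,-10,80] → ·
  covered (9 px):
    · · · · · ·
    · · · · · ·
    · · · · · ·
    · · · · · ·
    · · · · · ·
    · · · · · ·
    · █ · · · ·
    · █ █ · · ·
    · █ █ █ · ·
    · · █ █ · ·
    · · █ · · ·
    · · · · · ·

Result: [42,6,20]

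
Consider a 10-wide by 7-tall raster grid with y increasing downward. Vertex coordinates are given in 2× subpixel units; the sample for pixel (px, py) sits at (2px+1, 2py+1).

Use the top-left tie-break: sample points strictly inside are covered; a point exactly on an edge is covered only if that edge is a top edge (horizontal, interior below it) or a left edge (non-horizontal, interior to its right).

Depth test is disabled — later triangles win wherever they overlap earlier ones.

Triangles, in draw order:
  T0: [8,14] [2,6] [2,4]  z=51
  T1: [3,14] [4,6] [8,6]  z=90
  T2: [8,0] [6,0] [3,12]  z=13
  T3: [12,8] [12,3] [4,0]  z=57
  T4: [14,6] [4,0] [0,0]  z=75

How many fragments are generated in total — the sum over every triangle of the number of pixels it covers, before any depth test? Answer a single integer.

T0:
  2·area = 12
  edge (8, 14)→(2, 6): d=(-6,-8) top-left  bias=+0
  edge (2, 6)→(2, 4): d=(0,-2) top-left  bias=+0
  edge (2, 4)→(8, 14): d=(6,10) right/bottom  bias=-1
    (1,3)@(3, 7): e=[2,2,8] → #
    (2,3)@(5, 7): e=[18,6,-12] → ·
    (1,4)@(3, 9): e=[-10,2,20] → ·
    (2,4)@(5, 9): e=[6,6,0] → ·  [on edge]
  covered (1 px):
    · · · · · · · · · ·
    · · · · · · · · · ·
    · · · · · · · · · ·
    · # · · · · · · · ·
    · · · · · · · · · ·
    · · · · · · · · · ·
    · · · · · · · · · ·
T1:
  2·area = 32
  edge (3, 14)→(4, 6): d=(1,-8) top-left  bias=+0
  edge (4, 6)→(8, 6): d=(4,0) top-left  bias=+0
  edge (8, 6)→(3, 14): d=(-5,8) right/bottom  bias=-1
    (2,3)@(5, 7): e=[9,4,19] → #
    (3,3)@(7, 7): e=[25,4,3] → #
    (4,3)@(9, 7): e=[41,4,-13] → ·
    (2,4)@(5, 9): e=[11,12,9] → #
    (3,4)@(7, 9): e=[27,12,-7] → ·
    (2,5)@(5, 11): e=[13,20,-1] → ·
  covered (3 px):
    · · · · · · · · · ·
    · · · · · · · · · ·
    · · · · · · · · · ·
    · · # # · · · · · ·
    · · # · · · · · · ·
    · · · · · · · · · ·
    · · · · · · · · · ·
T2:
  2·area = 24  (B↔C swapped to make it positive)
  edge (8, 0)→(3, 12): d=(-5,12) right/bottom  bias=-1
  edge (3, 12)→(6, 0): d=(3,-12) top-left  bias=+0
  edge (6, 0)→(8, 0): d=(2,0) top-left  bias=+0
    (3,0)@(7, 1): e=[7,15,2] → #
    (4,0)@(9, 1): e=[-17,39,2] → ·
    (3,1)@(7, 3): e=[-3,21,6] → ·
    (2,2)@(5, 5): e=[11,3,10] → #
    (3,2)@(7, 5): e=[-13,27,10] → ·
    (2,3)@(5, 7): e=[1,9,14] → #
    (3,3)@(7, 7): e=[-23,33,14] → ·
    (2,4)@(5, 9): e=[-9,15,18] → ·
  covered (3 px):
    · · · # · · · · · ·
    · · · · · · · · · ·
    · · # · · · · · · ·
    · · # · · · · · · ·
    · · · · · · · · · ·
    · · · · · · · · · ·
    · · · · · · · · · ·
T3:
  2·area = 40  (B↔C swapped to make it positive)
  edge (12, 8)→(4, 0): d=(-8,-8) top-left  bias=+0
  edge (4, 0)→(12, 3): d=(8,3) right/bottom  bias=-1
  edge (12, 3)→(12, 8): d=(0,5) right/bottom  bias=-1
    (2,0)@(5, 1): e=[0,5,35] → #  [on edge]
    (3,0)@(7, 1): e=[16,-1,25] → ·
    (2,1)@(5, 3): e=[-16,21,35] → ·
    (3,1)@(7, 3): e=[0,15,25] → #  [on edge]
    (4,1)@(9, 3): e=[16,9,15] → #
    (5,1)@(11, 3): e=[32,3,5] → #
    (6,1)@(13, 3): e=[48,-3,-5] → ·
    (3,2)@(7, 5): e=[-16,31,25] → ·
    (4,2)@(9, 5): e=[0,25,15] → #  [on edge]
    (6,2)@(13, 5): e=[32,13,-5] → ·
    (4,3)@(9, 7): e=[-16,41,15] → ·
    (5,3)@(11, 7): e=[0,35,5] → #  [on edge]
    (6,4)@(13, 9): e=[0,45,-5] → ·  [on edge]
    (7,5)@(15, 11): e=[0,55,-15] → ·  [on edge]
    (8,6)@(17, 13): e=[0,65,-25] → ·  [on edge]
  covered (7 px):
    · · # · · · · · · ·
    · · · # # # · · · ·
    · · · · # # · · · ·
    · · · · · # · · · ·
    · · · · · · · · · ·
    · · · · · · · · · ·
    · · · · · · · · · ·
T4:
  2·area = 24  (B↔C swapped to make it positive)
  edge (14, 6)→(0, 0): d=(-14,-6) top-left  bias=+0
  edge (0, 0)→(4, 0): d=(4,0) top-left  bias=+0
  edge (4, 0)→(14, 6): d=(10,6) right/bottom  bias=-1
    (1,0)@(3, 1): e=[4,4,16] → #
    (2,0)@(5, 1): e=[16,4,4] → #
    (3,0)@(7, 1): e=[28,4,-8] → ·
    (1,1)@(3, 3): e=[-24,12,36] → ·
    (2,1)@(5, 3): e=[-12,12,24] → ·
    (3,1)@(7, 3): e=[0,12,12] → #  [on edge]
    (4,1)@(9, 3): e=[12,12,0] → ·  [on edge]
    (3,2)@(7, 5): e=[-28,20,32] → ·
    (9,4)@(19, 9): e=[-12,36,0] → ·  [on edge]
  covered (3 px):
    · # # · · · · · · ·
    · · · # · · · · · ·
    · · · · · · · · · ·
    · · · · · · · · · ·
    · · · · · · · · · ·
    · · · · · · · · · ·
    · · · · · · · · · ·

Result: 17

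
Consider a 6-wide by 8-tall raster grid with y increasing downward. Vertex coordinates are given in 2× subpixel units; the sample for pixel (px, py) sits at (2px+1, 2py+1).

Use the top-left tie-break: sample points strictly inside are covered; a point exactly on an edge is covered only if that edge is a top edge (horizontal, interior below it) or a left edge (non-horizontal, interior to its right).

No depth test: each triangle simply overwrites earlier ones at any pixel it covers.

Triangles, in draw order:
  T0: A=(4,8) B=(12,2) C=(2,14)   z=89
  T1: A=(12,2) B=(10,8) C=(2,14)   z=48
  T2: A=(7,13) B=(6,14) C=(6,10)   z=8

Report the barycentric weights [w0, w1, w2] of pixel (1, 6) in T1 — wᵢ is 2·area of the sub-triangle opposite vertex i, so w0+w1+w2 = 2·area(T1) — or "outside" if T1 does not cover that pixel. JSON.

T0:
  2·area = 36
  edge (4, 8)→(12, 2): d=(8,-6) top-left  bias=+0
  edge (12, 2)→(2, 14): d=(-10,12) right/bottom  bias=-1
  edge (2, 14)→(4, 8): d=(2,-6) top-left  bias=+0
    (5,1)@(11, 3): e=[2,2,32] → X
    (2,2)@(5, 5): e=[-18,54,0] → .  [on edge]
    (4,2)@(9, 5): e=[6,6,24] → X
    (5,2)@(11, 5): e=[18,-18,36] → .
    (3,3)@(7, 7): e=[10,10,16] → X
    (4,3)@(9, 7): e=[22,-14,28] → .
    (2,4)@(5, 9): e=[14,14,8] → X
    (3,4)@(7, 9): e=[26,-10,20] → .
    (1,5)@(3, 11): e=[18,18,0] → X  [on edge]
    (2,5)@(5, 11): e=[30,-6,12] → .
    (1,6)@(3, 13): e=[34,-2,4] → .
  covered (5 px):
    . . . . . .
    . . . . . X
    . . . . X .
    . . . X . .
    . . X . . .
    . X . . . .
    . . . . . .
    . . . . . .
T1:
  2·area = 36
  edge (12, 2)→(10, 8): d=(-2,6) right/bottom  bias=-1
  edge (10, 8)→(2, 14): d=(-8,6) right/bottom  bias=-1
  edge (2, 14)→(12, 2): d=(10,-12) top-left  bias=+0
    (5,2)@(11, 5): e=[0,18,18] → .  [on edge]
    (4,3)@(9, 7): e=[8,14,14] → X
    (5,3)@(11, 7): e=[-4,2,38] → .
    (3,4)@(7, 9): e=[16,10,10] → X
    (4,4)@(9, 9): e=[4,-2,34] → .
    (2,5)@(5, 11): e=[24,6,6] → X
    (3,5)@(7, 11): e=[12,-6,30] → .
    (4,5)@(9, 11): e=[0,-18,54] → .  [on edge]
    (1,6)@(3, 13): e=[32,2,2] → X
    (2,6)@(5, 13): e=[20,-10,26] → .
    (1,7)@(3, 15): e=[28,-14,22] → .
  covered (4 px):
    . . . . . .
    . . . . . .
    . . . . . .
    . . . . X .
    . . . X . .
    . . X . . .
    . X . . . .
    . . . . . .
T2:
  2·area = 4
  edge (7, 13)→(6, 14): d=(-1,1) right/bottom  bias=-1
  edge (6, 14)→(6, 10): d=(0,-4) top-left  bias=+0
  edge (6, 10)→(7, 13): d=(1,3) right/bottom  bias=-1
    (1,0)@(3, 1): e=[16,-12,0] → .  [on edge]
    (2,3)@(5, 7): e=[8,-4,0] → .  [on edge]
    (5,4)@(11, 9): e=[0,20,-16] → .  [on edge]
    (4,5)@(9, 11): e=[0,12,-8] → .  [on edge]
    (3,6)@(7, 13): e=[0,4,0] → .  [on edge]
    (2,7)@(5, 15): e=[0,-4,8] → .  [on edge]
  covered (0 px):
    . . . . . .
    . . . . . .
    . . . . . .
    . . . . . .
    . . . . . .
    . . . . . .
    . . . . . .
    . . . . . .

Final: [2,2,32]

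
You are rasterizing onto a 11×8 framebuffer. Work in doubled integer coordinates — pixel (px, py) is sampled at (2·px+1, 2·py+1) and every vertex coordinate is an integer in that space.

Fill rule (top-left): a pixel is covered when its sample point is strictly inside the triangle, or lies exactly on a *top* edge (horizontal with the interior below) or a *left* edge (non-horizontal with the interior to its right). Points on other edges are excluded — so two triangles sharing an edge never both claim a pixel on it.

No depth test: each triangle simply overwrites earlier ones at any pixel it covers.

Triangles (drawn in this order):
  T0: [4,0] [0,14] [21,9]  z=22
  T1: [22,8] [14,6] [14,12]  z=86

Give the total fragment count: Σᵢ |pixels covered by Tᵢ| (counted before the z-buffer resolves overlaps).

T0:
  2·area = 274  (B↔C swapped to make it positive)
  edge (4, 0)→(21, 9): d=(17,9) right/bottom  bias=-1
  edge (21, 9)→(0, 14): d=(-21,5) right/bottom  bias=-1
  edge (0, 14)→(4, 0): d=(4,-14) top-left  bias=+0
    (2,0)@(5, 1): e=[8,248,18] → #
    (3,0)@(7, 1): e=[-10,238,46] → ·
    (2,1)@(5, 3): e=[42,206,26] → #
    (3,1)@(7, 3): e=[24,196,54] → #
    (4,1)@(9, 3): e=[6,186,82] → #
    (5,1)@(11, 3): e=[-12,176,110] → ·
    (1,2)@(3, 5): e=[94,174,6] → #
    (5,2)@(11, 5): e=[22,134,118] → #
    (6,2)@(13, 5): e=[4,124,146] → #
    (7,2)@(15, 5): e=[-14,114,174] → ·
    (1,3)@(3, 7): e=[128,132,14] → #
    (7,3)@(15, 7): e=[20,72,182] → #
    (10,4)@(21, 9): e=[0,0,274] → ·  [on edge]
  covered (35 px):
    · · # · · · · · · · ·
    · · # # # · · · · · ·
    · # # # # # # · · · ·
    · # # # # # # # # · ·
    · # # # # # # # # # ·
    # # # # # # · · · · ·
    # # · · · · · · · · ·
    · · · · · · · · · · ·
T1:
  2·area = 48  (B↔C swapped to make it positive)
  edge (22, 8)→(14, 12): d=(-8,4) right/bottom  bias=-1
  edge (14, 12)→(14, 6): d=(0,-6) top-left  bias=+0
  edge (14, 6)→(22, 8): d=(8,2) right/bottom  bias=-1
    (7,3)@(15, 7): e=[36,6,6] → #
    (8,3)@(17, 7): e=[28,18,2] → #
    (9,3)@(19, 7): e=[20,30,-2] → ·
    (7,4)@(15, 9): e=[20,6,22] → #
    (9,4)@(19, 9): e=[4,30,14] → #
    (10,4)@(21, 9): e=[-4,42,10] → ·
    (7,5)@(15, 11): e=[4,6,38] → #
    (8,5)@(17, 11): e=[-4,18,34] → ·
    (9,5)@(19, 11): e=[-12,30,30] → ·
    (7,6)@(15, 13): e=[-12,6,54] → ·
  covered (6 px):
    · · · · · · · · · · ·
    · · · · · · · · · · ·
    · · · · · · · · · · ·
    · · · · · · · # # · ·
    · · · · · · · # # # ·
    · · · · · · · # · · ·
    · · · · · · · · · · ·
    · · · · · · · · · · ·

Answer: 41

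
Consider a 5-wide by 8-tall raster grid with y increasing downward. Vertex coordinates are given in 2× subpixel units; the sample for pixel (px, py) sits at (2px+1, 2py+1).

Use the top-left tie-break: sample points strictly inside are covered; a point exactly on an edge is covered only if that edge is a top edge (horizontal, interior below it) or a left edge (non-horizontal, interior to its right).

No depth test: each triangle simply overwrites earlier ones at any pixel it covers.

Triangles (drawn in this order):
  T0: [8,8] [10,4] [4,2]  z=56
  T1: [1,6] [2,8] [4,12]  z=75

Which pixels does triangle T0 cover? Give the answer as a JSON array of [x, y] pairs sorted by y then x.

T0:
  2·area = 28  (B↔C swapped to make it positive)
  edge (8, 8)→(4, 2): d=(-4,-6) top-left  bias=+0
  edge (4, 2)→(10, 4): d=(6,2) right/bottom  bias=-1
  edge (10, 4)→(8, 8): d=(-2,4) right/bottom  bias=-1
    (0,0)@(1, 1): e=[-14,0,42] → ·  [on edge]
    (2,1)@(5, 3): e=[2,4,22] → #
    (3,1)@(7, 3): e=[14,0,14] → ·  [on edge]
    (2,2)@(5, 5): e=[-6,16,18] → ·
    (3,2)@(7, 5): e=[6,12,10] → #
    (4,2)@(9, 5): e=[18,8,2] → #
    (3,3)@(7, 7): e=[-2,24,6] → ·
    (4,3)@(9, 7): e=[10,20,-2] → ·
  covered (3 px):
    · · · · ·
    · · # · ·
    · · · # #
    · · · · ·
    · · · · ·
    · · · · ·
    · · · · ·
    · · · · ·
T1:
  degenerate (2·area = 0) — covers nothing

Final: [[2,1],[3,2],[4,2]]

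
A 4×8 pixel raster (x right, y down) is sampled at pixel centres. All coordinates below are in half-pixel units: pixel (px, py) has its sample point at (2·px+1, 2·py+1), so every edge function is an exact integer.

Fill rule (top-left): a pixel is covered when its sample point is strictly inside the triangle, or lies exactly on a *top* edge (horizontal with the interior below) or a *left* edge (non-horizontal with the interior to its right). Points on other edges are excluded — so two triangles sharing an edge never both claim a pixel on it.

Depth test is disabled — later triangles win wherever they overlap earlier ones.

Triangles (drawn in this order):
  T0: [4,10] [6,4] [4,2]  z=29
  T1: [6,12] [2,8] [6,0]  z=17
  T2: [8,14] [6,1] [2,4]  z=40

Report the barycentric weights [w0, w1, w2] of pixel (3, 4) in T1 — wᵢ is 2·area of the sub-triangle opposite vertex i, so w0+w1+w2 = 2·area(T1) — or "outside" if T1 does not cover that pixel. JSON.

T0:
  2·area = 16  (B↔C swapped to make it positive)
  edge (4, 10)→(4, 2): d=(0,-8) top-left  bias=+0
  edge (4, 2)→(6, 4): d=(2,2) right/bottom  bias=-1
  edge (6, 4)→(4, 10): d=(-2,6) right/bottom  bias=-1
    (1,0)@(3, 1): e=[-8,0,24] → ·  [on edge]
    (3,0)@(7, 1): e=[24,-8,0] → ·  [on edge]
    (2,1)@(5, 3): e=[8,0,8] → ·  [on edge]
    (2,2)@(5, 5): e=[8,4,4] → █
    (3,2)@(7, 5): e=[24,0,-8] → ·  [on edge]
    (2,3)@(5, 7): e=[8,8,0] → ·  [on edge]
    (1,6)@(3, 13): e=[-8,24,0] → ·  [on edge]
  covered (1 px):
    · · · ·
    · · · ·
    · · █ ·
    · · · ·
    · · · ·
    · · · ·
    · · · ·
    · · · ·
T1:
  2·area = 48
  edge (6, 12)→(2, 8): d=(-4,-4) top-left  bias=+0
  edge (2, 8)→(6, 0): d=(4,-8) top-left  bias=+0
  edge (6, 0)→(6, 12): d=(0,12) right/bottom  bias=-1
    (2,1)@(5, 3): e=[32,4,12] → █
    (3,1)@(7, 3): e=[40,20,-12] → ·
    (2,2)@(5, 5): e=[24,12,12] → █
    (3,2)@(7, 5): e=[32,28,-12] → ·
    (0,3)@(1, 7): e=[0,-12,60] → ·  [on edge]
    (1,3)@(3, 7): e=[8,4,36] → █
    (3,3)@(7, 7): e=[24,36,-12] → ·
    (1,4)@(3, 9): e=[0,12,36] → █  [on edge]
    (3,4)@(7, 9): e=[16,44,-12] → ·
    (1,5)@(3, 11): e=[-8,20,36] → ·
    (2,5)@(5, 11): e=[0,36,12] → █  [on edge]
    (3,5)@(7, 11): e=[8,52,-12] → ·
    (3,6)@(7, 13): e=[0,60,-12] → ·  [on edge]
  covered (7 px):
    · · · ·
    · · █ ·
    · · █ ·
    · █ █ ·
    · █ █ ·
    · · █ ·
    · · · ·
    · · · ·
T2:
  2·area = 58  (B↔C swapped to make it positive)
  edge (8, 14)→(2, 4): d=(-6,-10) top-left  bias=+0
  edge (2, 4)→(6, 1): d=(4,-3) top-left  bias=+0
  edge (6, 1)→(8, 14): d=(2,13) right/bottom  bias=-1
    (2,1)@(5, 3): e=[36,5,17] → █
    (3,1)@(7, 3): e=[56,11,-9] → ·
    (1,2)@(3, 5): e=[4,7,47] → █
    (3,2)@(7, 5): e=[44,19,-5] → ·
    (1,3)@(3, 7): e=[-8,15,51] → ·
    (2,3)@(5, 7): e=[12,21,25] → █
    (3,3)@(7, 7): e=[32,27,-1] → ·
    (2,4)@(5, 9): e=[0,29,29] → █  [on edge]
    (3,4)@(7, 9): e=[20,35,3] → █
    (2,5)@(5, 11): e=[-12,37,33] → ·
    (3,5)@(7, 11): e=[8,43,7] → █
    (3,6)@(7, 13): e=[-4,51,11] → ·
  covered (7 px):
    · · · ·
    · · █ ·
    · █ █ ·
    · · █ ·
    · · █ █
    · · · █
    · · · ·
    · · · ·

Result: "outside"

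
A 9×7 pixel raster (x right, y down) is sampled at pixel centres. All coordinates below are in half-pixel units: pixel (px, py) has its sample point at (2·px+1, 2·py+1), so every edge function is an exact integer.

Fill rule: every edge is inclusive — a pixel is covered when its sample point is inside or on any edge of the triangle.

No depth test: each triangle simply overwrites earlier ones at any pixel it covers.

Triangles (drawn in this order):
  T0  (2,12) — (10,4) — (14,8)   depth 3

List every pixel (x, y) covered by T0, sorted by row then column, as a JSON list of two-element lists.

T0:
  2·area = 64
  edge (2, 12)→(10, 4): d=(8,-8) inclusive
  edge (10, 4)→(14, 8): d=(4,4) inclusive
  edge (14, 8)→(2, 12): d=(-12,4) inclusive
    (3,0)@(7, 1): e=[-48,0,112] → .  [on edge]
    (6,0)@(13, 1): e=[0,-24,88] → .  [on edge]
    (4,1)@(9, 3): e=[-16,0,80] → .  [on edge]
    (5,1)@(11, 3): e=[0,-8,72] → .  [on edge]
    (4,2)@(9, 5): e=[0,8,56] → X  [on edge]
    (5,2)@(11, 5): e=[16,0,48] → X  [on edge]
    (6,2)@(13, 5): e=[32,-8,40] → .
    (3,3)@(7, 7): e=[0,24,40] → X  [on edge]
    (6,3)@(13, 7): e=[48,0,16] → X  [on edge]
    (7,3)@(15, 7): e=[64,-8,8] → .
    (8,3)@(17, 7): e=[80,-16,0] → .  [on edge]
    (2,4)@(5, 9): e=[0,40,24] → X  [on edge]
    (5,4)@(11, 9): e=[48,16,0] → X  [on edge]
    (7,4)@(15, 9): e=[80,0,-16] → .  [on edge]
    (1,5)@(3, 11): e=[0,56,8] → X  [on edge]
    (2,5)@(5, 11): e=[16,48,0] → X  [on edge]
    (8,5)@(17, 11): e=[112,0,-48] → .  [on edge]
    (0,6)@(1, 13): e=[0,72,-8] → .  [on edge]
  covered (12 px):
    . . . . . . . . .
    . . . . . . . . .
    . . . . X X . . .
    . . . X X X X . .
    . . X X X X . . .
    . X X . . . . . .
    . . . . . . . . .

Result: [[4,2],[5,2],[3,3],[4,3],[5,3],[6,3],[2,4],[3,4],[4,4],[5,4],[1,5],[2,5]]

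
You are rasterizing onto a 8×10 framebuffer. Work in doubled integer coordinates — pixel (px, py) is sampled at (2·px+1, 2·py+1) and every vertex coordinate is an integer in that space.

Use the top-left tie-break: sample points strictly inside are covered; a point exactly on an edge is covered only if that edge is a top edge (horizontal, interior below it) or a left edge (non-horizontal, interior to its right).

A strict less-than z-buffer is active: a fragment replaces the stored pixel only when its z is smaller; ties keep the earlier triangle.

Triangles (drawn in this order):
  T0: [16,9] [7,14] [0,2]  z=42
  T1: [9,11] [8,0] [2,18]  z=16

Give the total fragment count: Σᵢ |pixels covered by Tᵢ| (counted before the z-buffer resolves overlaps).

T0:
  2·area = 143
  edge (16, 9)→(7, 14): d=(-9,5) right/bottom  bias=-1
  edge (7, 14)→(0, 2): d=(-7,-12) top-left  bias=+0
  edge (0, 2)→(16, 9): d=(16,7) right/bottom  bias=-1
    (0,1)@(1, 3): e=[129,5,9] → X
    (1,1)@(3, 3): e=[119,29,-5] → .
    (0,2)@(1, 5): e=[111,-9,41] → .
    (1,2)@(3, 5): e=[101,15,27] → X
    (2,2)@(5, 5): e=[91,39,13] → X
    (3,2)@(7, 5): e=[81,63,-1] → .
    (1,3)@(3, 7): e=[83,1,59] → X
    (3,3)@(7, 7): e=[63,49,31] → X
    (4,3)@(9, 7): e=[53,73,17] → X
    (5,3)@(11, 7): e=[43,97,3] → X
    (6,3)@(13, 7): e=[33,121,-11] → .
    (1,4)@(3, 9): e=[65,-13,91] → .
  covered (18 px):
    . . . . . . . .
    X . . . . . . .
    . X X . . . . .
    . X X X X X . .
    . . X X X X X X
    . . . X X X . .
    . . . X . . . .
    . . . . . . . .
    . . . . . . . .
    . . . . . . . .
T1:
  2·area = 84  (B↔C swapped to make it positive)
  edge (9, 11)→(2, 18): d=(-7,7) right/bottom  bias=-1
  edge (2, 18)→(8, 0): d=(6,-18) top-left  bias=+0
  edge (8, 0)→(9, 11): d=(1,11) right/bottom  bias=-1
    (3,1)@(7, 3): e=[70,0,14] → X  [on edge]
    (4,1)@(9, 3): e=[56,36,-8] → .
    (3,2)@(7, 5): e=[56,12,16] → X
    (4,2)@(9, 5): e=[42,48,-6] → .
    (7,2)@(15, 5): e=[0,156,-72] → .  [on edge]
    (3,3)@(7, 7): e=[42,24,18] → X
    (4,3)@(9, 7): e=[28,60,-4] → .
    (6,3)@(13, 7): e=[0,132,-48] → .  [on edge]
    (2,4)@(5, 9): e=[42,0,42] → X  [on edge]
    (4,4)@(9, 9): e=[14,72,-2] → .
    (5,4)@(11, 9): e=[0,108,-24] → .  [on edge]
    (2,5)@(5, 11): e=[28,12,44] → X
    (4,5)@(9, 11): e=[0,84,0] → .  [on edge]
    (3,6)@(7, 13): e=[0,60,24] → .  [on edge]
    (1,7)@(3, 15): e=[14,0,70] → X  [on edge]
    (2,7)@(5, 15): e=[0,36,48] → .  [on edge]
    (1,8)@(3, 17): e=[0,12,72] → .  [on edge]
    (0,9)@(1, 19): e=[0,-12,96] → .  [on edge]
  covered (9 px):
    . . . . . . . .
    . . . X . . . .
    . . . X . . . .
    . . . X . . . .
    . . X X . . . .
    . . X X . . . .
    . . X . . . . .
    . X . . . . . .
    . . . . . . . .
    . . . . . . . .

Result: 27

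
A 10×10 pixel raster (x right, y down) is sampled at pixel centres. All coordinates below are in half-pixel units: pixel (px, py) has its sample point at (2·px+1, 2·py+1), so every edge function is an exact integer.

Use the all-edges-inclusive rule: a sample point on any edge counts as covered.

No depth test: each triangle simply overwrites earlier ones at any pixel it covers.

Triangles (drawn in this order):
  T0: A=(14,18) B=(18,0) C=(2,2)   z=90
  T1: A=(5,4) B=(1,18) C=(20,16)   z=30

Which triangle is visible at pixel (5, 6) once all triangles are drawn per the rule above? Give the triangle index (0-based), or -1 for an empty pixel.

T0:
  2·area = 280  (B↔C swapped to make it positive)
  edge (14, 18)→(2, 2): d=(-12,-16) inclusive
  edge (2, 2)→(18, 0): d=(16,-2) inclusive
  edge (18, 0)→(14, 18): d=(-4,18) inclusive
    (5,0)@(11, 1): e=[156,2,122] → █
    (6,0)@(13, 1): e=[188,6,86] → █
    (7,0)@(15, 1): e=[220,10,50] → █
    (8,0)@(17, 1): e=[252,14,14] → █
    (9,0)@(19, 1): e=[284,18,-22] → ·
    (1,1)@(3, 3): e=[4,18,258] → █
    (2,1)@(5, 3): e=[36,22,222] → █
    (3,1)@(7, 3): e=[68,26,186] → █
    (4,1)@(9, 3): e=[100,30,150] → █
    (9,1)@(19, 3): e=[260,50,-30] → ·
    (1,2)@(3, 5): e=[-20,50,250] → ·
    (2,2)@(5, 5): e=[12,54,214] → █
  covered (35 px):
    · · · · · █ █ █ █ ·
    · █ █ █ █ █ █ █ █ ·
    · · █ █ █ █ █ █ · ·
    · · · █ █ █ █ █ · ·
    · · · · █ █ █ █ · ·
    · · · · █ █ █ █ · ·
    · · · · · █ █ █ · ·
    · · · · · · █ · · ·
    · · · · · · · · · ·
    · · · · · · · · · ·
T1:
  2·area = 258  (B↔C swapped to make it positive)
  edge (5, 4)→(20, 16): d=(15,12) inclusive
  edge (20, 16)→(1, 18): d=(-19,2) inclusive
  edge (1, 18)→(5, 4): d=(4,-14) inclusive
    (2,2)@(5, 5): e=[15,239,4] → █
    (3,2)@(7, 5): e=[-9,235,32] → ·
    (2,3)@(5, 7): e=[45,201,12] → █
    (3,3)@(7, 7): e=[21,197,40] → █
    (4,3)@(9, 7): e=[-3,193,68] → ·
    (2,4)@(5, 9): e=[75,163,20] → █
    (4,4)@(9, 9): e=[27,155,76] → █
    (5,4)@(11, 9): e=[3,151,104] → █
    (6,4)@(13, 9): e=[-21,147,132] → ·
    (1,5)@(3, 11): e=[129,129,0] → █  [on edge]
    (6,5)@(13, 11): e=[9,109,140] → █
    (7,5)@(15, 11): e=[-15,105,168] → ·
  covered (32 px):
    · · · · · · · · · ·
    · · · · · · · · · ·
    · · █ · · · · · · ·
    · · █ █ · · · · · ·
    · · █ █ █ █ · · · ·
    · █ █ █ █ █ █ · · ·
    · █ █ █ █ █ █ █ · ·
    · █ █ █ █ █ █ █ █ ·
    · █ █ █ █ · · · · ·
    · · · · · · · · · ·

Z-buffer (winner per pixel, '.' = empty):
  . . . . . 0 0 0 0 .
  . 0 0 0 0 0 0 0 0 .
  . . 1 0 0 0 0 0 . .
  . . 1 1 0 0 0 0 . .
  . . 1 1 1 1 0 0 . .
  . 1 1 1 1 1 1 0 . .
  . 1 1 1 1 1 1 1 . .
  . 1 1 1 1 1 1 1 1 .
  . 1 1 1 1 . . . . .
  . . . . . . . . . .

Answer: 1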